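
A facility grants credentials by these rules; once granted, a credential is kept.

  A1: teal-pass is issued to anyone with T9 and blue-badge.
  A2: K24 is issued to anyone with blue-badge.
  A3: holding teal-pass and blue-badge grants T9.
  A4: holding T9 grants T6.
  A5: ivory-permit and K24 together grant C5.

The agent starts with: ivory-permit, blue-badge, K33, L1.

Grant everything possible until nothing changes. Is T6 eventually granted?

T6 would need T9 (A4), but T9 is never granted.

No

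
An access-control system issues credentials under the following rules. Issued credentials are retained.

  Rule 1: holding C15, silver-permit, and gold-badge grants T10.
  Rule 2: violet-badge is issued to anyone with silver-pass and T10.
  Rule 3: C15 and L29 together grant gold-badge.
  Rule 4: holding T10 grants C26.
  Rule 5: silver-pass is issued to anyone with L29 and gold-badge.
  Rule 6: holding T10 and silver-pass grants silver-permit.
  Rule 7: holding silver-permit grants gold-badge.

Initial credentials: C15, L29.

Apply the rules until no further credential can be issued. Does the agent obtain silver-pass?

Holding C15 and L29 grants gold-badge (Rule 3).
Holding L29 and gold-badge grants silver-pass (Rule 5).

Yes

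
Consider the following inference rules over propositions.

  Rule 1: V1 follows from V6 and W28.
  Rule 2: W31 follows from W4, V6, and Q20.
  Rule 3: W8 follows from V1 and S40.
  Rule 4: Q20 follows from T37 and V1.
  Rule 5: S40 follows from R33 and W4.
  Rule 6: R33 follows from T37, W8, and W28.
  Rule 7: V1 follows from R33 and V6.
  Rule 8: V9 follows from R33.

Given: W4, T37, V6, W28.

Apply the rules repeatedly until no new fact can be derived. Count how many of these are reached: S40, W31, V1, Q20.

From V6 and W28, Rule 1 gives V1.
From T37 and V1, Rule 4 gives Q20.
W4, V6, and Q20 hold, so W31 follows (Rule 2).
S40 would need R33 and W4 (Rule 5), but R33 is never established.
W31: reached.
V1: reached.
Q20: reached.
Reached: W31, V1, and Q20 — 3 of the 4.

3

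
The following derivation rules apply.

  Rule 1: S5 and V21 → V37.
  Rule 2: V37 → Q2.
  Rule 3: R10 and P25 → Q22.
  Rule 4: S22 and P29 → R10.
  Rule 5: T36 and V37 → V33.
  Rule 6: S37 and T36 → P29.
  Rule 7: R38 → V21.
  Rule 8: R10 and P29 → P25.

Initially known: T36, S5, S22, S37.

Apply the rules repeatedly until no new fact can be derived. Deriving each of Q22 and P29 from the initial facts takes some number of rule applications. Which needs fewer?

P29

P29: S37 and T36 hold, so P29 follows (Rule 6). [1 rule application]
Q22: From S37 and T36, Rule 6 gives P29. S22 and P29 hold, so R10 follows (Rule 4). R10 and P29 hold, so P25 follows (Rule 8). From R10 and P25, Rule 3 gives Q22. [4 rule applications]
P29 needs fewer.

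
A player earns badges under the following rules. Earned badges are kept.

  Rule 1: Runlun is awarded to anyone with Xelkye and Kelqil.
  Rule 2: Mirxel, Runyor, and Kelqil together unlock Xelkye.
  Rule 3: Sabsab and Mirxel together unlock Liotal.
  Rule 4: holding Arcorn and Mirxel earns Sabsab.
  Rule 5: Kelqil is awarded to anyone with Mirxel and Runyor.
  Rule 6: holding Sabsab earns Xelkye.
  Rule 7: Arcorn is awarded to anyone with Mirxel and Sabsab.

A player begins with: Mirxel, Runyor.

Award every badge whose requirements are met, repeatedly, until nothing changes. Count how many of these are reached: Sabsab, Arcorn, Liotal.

Sabsab would need Arcorn and Mirxel (Rule 4), but Arcorn is never earned.
Arcorn would need Mirxel and Sabsab (Rule 7), but Sabsab is never earned.
Liotal would need Sabsab and Mirxel (Rule 3), but Sabsab is never earned.
None of the 3 are reached.

0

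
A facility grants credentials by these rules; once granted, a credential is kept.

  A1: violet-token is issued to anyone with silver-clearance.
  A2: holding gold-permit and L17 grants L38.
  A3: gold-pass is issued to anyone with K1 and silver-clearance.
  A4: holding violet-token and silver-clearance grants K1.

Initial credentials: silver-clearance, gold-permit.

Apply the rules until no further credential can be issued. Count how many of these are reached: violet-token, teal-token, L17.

1

Holding silver-clearance grants violet-token (A1).
violet-token: reached.
No rule produces teal-token, and it is not given.
No rule produces L17, and it is not given.
Reached: violet-token — 1 of the 3.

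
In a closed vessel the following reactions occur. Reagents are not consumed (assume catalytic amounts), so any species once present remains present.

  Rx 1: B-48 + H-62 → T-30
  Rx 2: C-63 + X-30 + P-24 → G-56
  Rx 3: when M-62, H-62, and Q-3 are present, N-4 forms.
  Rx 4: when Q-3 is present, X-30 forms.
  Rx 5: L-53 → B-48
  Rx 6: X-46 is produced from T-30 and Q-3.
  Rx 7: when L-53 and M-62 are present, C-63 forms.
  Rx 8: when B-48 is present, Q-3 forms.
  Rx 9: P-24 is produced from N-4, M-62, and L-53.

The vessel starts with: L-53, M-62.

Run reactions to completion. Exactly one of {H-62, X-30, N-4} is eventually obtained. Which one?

X-30

L-53 present → B-48 forms (Rx 5).
B-48 present → Q-3 forms (Rx 8).
Q-3 present → X-30 forms (Rx 4).
No rule produces H-62, and it is not given. N-4 would need M-62, H-62, and Q-3 (Rx 3), but H-62 never forms.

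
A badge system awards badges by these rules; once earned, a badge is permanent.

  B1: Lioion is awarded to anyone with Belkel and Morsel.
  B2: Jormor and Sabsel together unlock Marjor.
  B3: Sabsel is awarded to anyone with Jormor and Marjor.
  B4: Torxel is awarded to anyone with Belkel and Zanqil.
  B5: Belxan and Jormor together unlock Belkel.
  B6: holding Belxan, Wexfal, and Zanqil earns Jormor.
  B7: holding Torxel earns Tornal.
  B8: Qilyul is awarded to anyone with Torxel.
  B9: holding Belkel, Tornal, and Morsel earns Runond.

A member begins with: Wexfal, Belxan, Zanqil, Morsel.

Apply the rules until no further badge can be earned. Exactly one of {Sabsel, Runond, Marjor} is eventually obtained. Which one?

Runond

With Belxan, Wexfal, and Zanqil, Jormor is earned (B6).
With Belxan and Jormor, Belkel is earned (B5).
With Belkel and Zanqil, Torxel is earned (B4).
With Torxel, Tornal is earned (B7).
With Belkel, Tornal, and Morsel, Runond is earned (B9).
Sabsel would need Jormor and Marjor (B3), but Marjor is never earned. Marjor would need Jormor and Sabsel (B2), but Sabsel is never earned.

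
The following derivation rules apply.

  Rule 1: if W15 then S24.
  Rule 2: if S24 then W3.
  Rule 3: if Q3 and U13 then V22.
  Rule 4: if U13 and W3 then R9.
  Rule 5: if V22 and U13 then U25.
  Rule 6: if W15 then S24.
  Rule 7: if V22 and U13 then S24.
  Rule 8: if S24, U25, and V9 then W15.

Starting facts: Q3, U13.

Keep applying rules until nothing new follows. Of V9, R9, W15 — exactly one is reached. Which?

From Q3 and U13, Rule 3 gives V22.
V22 and U13 hold, so S24 follows (Rule 7).
From S24, Rule 2 gives W3.
From U13 and W3, Rule 4 gives R9.
No rule produces V9, and it is not given. W15 would need S24, U25, and V9 (Rule 8), but V9 is never established.

R9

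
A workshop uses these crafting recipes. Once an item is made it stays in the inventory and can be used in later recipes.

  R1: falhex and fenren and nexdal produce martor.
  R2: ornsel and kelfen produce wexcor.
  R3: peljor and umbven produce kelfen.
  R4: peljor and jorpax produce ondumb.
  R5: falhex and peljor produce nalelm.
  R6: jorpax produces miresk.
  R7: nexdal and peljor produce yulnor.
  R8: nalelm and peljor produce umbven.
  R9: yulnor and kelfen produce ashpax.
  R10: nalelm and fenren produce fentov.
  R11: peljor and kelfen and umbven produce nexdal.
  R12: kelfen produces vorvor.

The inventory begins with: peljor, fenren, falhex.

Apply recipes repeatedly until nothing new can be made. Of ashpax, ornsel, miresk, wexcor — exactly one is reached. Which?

ashpax

Using R5, falhex and peljor make nalelm.
Using R8, nalelm and peljor make umbven.
Using R3, peljor and umbven make kelfen.
peljor and kelfen and umbven → nexdal (R11).
Using R7, nexdal and peljor make yulnor.
Using R9, yulnor and kelfen make ashpax.
No rule produces ornsel, and it is not given. wexcor would need ornsel and kelfen (R2), but ornsel is never obtained. miresk would need jorpax (R6), but jorpax is never obtained.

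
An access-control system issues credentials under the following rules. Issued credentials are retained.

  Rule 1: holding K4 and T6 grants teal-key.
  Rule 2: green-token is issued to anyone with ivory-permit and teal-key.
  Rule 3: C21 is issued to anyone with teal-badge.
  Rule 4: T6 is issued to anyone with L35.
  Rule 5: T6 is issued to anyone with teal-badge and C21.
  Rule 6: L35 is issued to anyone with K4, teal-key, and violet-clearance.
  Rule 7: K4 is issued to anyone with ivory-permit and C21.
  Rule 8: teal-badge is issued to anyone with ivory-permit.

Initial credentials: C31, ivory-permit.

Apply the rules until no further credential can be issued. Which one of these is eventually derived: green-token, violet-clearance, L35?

Holding ivory-permit grants teal-badge (Rule 8).
Holding teal-badge grants C21 (Rule 3).
Holding teal-badge and C21 grants T6 (Rule 5).
Holding ivory-permit and C21 grants K4 (Rule 7).
Holding K4 and T6 grants teal-key (Rule 1).
Holding ivory-permit and teal-key grants green-token (Rule 2).
No rule produces violet-clearance, and it is not given. L35 would need K4, teal-key, and violet-clearance (Rule 6), but violet-clearance is never granted.

green-token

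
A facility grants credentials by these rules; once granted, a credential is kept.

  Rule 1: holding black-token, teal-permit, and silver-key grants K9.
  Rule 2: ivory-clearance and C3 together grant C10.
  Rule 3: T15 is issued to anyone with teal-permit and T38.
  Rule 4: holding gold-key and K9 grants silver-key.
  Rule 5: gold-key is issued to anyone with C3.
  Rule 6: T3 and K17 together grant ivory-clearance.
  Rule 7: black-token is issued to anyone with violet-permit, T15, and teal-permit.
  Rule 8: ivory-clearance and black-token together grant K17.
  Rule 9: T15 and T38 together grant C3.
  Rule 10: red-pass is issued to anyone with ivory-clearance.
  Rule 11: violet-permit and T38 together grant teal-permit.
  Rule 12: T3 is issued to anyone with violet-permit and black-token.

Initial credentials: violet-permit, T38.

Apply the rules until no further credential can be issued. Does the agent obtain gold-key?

Holding violet-permit and T38 grants teal-permit (Rule 11).
Holding teal-permit and T38 grants T15 (Rule 3).
Holding T15 and T38 grants C3 (Rule 9).
Holding C3 grants gold-key (Rule 5).

Yes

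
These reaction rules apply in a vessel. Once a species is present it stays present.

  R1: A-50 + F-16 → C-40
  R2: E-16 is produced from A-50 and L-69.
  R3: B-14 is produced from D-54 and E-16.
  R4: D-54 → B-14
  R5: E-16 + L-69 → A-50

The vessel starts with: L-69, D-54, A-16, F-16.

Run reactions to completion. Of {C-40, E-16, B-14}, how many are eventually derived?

D-54 present → B-14 forms (R4).
C-40 would need A-50 and F-16 (R1), but A-50 never forms.
E-16 would need A-50 and L-69 (R2), but A-50 never forms.
B-14: reached.
Reached: B-14 — 1 of the 3.

1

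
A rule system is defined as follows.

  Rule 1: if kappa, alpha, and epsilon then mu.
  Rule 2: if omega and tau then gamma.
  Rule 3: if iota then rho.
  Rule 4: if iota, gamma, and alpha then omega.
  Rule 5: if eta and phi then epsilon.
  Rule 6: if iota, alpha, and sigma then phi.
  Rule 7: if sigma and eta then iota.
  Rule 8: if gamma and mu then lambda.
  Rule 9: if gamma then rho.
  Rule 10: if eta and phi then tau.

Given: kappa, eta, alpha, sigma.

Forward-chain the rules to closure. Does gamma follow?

gamma would need omega and tau (Rule 2), but omega is never established.

No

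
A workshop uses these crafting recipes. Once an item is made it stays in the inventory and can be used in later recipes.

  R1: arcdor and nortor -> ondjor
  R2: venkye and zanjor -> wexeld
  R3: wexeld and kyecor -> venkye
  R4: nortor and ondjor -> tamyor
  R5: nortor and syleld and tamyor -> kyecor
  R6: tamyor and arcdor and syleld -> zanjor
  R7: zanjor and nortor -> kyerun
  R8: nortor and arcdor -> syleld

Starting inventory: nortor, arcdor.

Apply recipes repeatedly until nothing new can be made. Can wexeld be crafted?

No

wexeld would need venkye and zanjor (R2), but venkye is never obtained.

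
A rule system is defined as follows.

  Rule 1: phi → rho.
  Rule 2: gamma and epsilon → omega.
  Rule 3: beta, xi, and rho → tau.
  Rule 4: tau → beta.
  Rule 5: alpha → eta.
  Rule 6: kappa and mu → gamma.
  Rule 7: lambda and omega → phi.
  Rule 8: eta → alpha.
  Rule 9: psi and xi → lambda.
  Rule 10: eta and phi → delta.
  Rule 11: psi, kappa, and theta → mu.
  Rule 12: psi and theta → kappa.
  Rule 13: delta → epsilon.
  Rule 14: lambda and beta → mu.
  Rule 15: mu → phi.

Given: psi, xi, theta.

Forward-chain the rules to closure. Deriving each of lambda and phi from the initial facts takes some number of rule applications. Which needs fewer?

lambda

lambda: psi and xi hold, so lambda follows (Rule 9). [1 rule application]
phi: From psi and theta, Rule 12 gives kappa. psi, kappa, and theta hold, so mu follows (Rule 11). From mu, Rule 15 gives phi. [3 rule applications]
lambda needs fewer.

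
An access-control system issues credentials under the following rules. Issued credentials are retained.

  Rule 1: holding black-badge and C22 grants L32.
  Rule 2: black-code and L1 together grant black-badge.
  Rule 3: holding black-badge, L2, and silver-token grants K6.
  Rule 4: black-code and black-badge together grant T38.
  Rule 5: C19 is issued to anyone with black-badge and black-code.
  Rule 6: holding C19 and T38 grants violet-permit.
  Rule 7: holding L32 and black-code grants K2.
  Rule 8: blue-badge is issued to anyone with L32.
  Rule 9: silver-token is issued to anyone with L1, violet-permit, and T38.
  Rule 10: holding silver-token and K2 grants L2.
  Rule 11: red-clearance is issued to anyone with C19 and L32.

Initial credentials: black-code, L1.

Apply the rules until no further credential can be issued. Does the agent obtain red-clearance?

No

red-clearance would need C19 and L32 (Rule 11), but L32 is never granted.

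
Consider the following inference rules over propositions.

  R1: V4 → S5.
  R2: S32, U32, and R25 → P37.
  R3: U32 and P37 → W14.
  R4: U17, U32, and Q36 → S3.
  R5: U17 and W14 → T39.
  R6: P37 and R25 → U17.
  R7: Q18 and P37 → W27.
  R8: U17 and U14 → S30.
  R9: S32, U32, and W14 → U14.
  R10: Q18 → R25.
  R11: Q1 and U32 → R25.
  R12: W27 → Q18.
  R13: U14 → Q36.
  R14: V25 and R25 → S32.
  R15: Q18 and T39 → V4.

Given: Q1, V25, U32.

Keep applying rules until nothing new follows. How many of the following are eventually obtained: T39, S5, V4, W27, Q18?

Q1 and U32 hold, so R25 follows (R11).
From V25 and R25, R14 gives S32.
S32, U32, and R25 hold, so P37 follows (R2).
From P37 and R25, R6 gives U17.
U32 and P37 hold, so W14 follows (R3).
From U17 and W14, R5 gives T39.
T39: reached.
S5 would need V4 (R1), but V4 is never established.
V4 would need Q18 and T39 (R15), but Q18 is never established.
W27 would need Q18 and P37 (R7), but Q18 is never established.
Q18 would need W27 (R12), but W27 is never established.
Reached: T39 — 1 of the 5.

1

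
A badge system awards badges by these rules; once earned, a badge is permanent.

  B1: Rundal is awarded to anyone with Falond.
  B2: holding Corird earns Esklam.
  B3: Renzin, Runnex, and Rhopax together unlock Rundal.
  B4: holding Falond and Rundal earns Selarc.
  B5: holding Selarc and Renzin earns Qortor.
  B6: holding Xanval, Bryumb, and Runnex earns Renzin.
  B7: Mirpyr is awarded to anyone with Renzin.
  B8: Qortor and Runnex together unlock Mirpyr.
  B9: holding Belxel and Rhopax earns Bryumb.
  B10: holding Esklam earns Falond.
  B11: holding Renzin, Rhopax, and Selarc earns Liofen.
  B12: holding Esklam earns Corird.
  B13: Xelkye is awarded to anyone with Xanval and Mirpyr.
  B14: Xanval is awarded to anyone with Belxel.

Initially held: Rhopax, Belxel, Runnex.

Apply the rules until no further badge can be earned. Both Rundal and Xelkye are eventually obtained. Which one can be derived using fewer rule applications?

Rundal: With Belxel and Rhopax, Bryumb is earned (B9). With Belxel, Xanval is earned (B14). With Xanval, Bryumb, and Runnex, Renzin is earned (B6). With Renzin, Runnex, and Rhopax, Rundal is earned (B3). [4 rule applications]
Xelkye: With Belxel and Rhopax, Bryumb is earned (B9). With Belxel, Xanval is earned (B14). With Xanval, Bryumb, and Runnex, Renzin is earned (B6). With Renzin, Mirpyr is earned (B7). With Xanval and Mirpyr, Xelkye is earned (B13). [5 rule applications]
Rundal needs fewer.

Rundal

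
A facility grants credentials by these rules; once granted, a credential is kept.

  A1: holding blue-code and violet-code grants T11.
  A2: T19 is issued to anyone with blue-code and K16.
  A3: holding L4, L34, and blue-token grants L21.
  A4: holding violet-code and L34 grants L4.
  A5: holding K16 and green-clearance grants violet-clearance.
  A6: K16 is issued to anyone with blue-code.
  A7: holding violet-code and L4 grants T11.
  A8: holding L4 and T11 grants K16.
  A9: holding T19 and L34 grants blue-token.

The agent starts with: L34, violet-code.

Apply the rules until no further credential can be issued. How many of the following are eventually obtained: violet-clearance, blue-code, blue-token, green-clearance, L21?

0

violet-clearance would need K16 and green-clearance (A5), but green-clearance is never granted.
No rule produces blue-code, and it is not given.
blue-token would need T19 and L34 (A9), but T19 is never granted.
No rule produces green-clearance, and it is not given.
L21 would need L4, L34, and blue-token (A3), but blue-token is never granted.
None of the 5 are reached.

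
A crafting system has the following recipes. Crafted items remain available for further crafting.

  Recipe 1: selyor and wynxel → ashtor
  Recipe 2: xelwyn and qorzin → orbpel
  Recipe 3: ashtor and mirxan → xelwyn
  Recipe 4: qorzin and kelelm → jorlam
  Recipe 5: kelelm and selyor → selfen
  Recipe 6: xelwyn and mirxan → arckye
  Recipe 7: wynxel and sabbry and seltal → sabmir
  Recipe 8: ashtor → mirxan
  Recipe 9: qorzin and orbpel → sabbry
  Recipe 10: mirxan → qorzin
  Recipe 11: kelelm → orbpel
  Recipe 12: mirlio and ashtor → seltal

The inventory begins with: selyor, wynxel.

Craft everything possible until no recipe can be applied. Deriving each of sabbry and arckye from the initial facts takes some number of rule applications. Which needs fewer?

arckye: Using Recipe 1, selyor and wynxel make ashtor. ashtor → mirxan (Recipe 8). Using Recipe 3, ashtor and mirxan make xelwyn. Using Recipe 6, xelwyn and mirxan make arckye. [4 rule applications]
sabbry: selyor and wynxel → ashtor (Recipe 1). Using Recipe 8, ashtor makes mirxan. Using Recipe 3, ashtor and mirxan make xelwyn. Using Recipe 10, mirxan makes qorzin. Using Recipe 2, xelwyn and qorzin make orbpel. Using Recipe 9, qorzin and orbpel make sabbry. [6 rule applications]
arckye needs fewer.

arckye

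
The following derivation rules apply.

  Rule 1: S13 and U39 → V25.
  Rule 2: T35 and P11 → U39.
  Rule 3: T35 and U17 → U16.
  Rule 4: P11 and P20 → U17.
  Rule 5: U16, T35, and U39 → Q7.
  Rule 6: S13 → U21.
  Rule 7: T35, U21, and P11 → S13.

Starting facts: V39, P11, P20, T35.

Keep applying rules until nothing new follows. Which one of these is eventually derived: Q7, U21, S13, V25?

From P11 and P20, Rule 4 gives U17.
T35 and P11 hold, so U39 follows (Rule 2).
T35 and U17 hold, so U16 follows (Rule 3).
U16, T35, and U39 hold, so Q7 follows (Rule 5).
S13 would need T35, U21, and P11 (Rule 7), but U21 is never established. V25 would need S13 and U39 (Rule 1), but S13 is never established. U21 would need S13 (Rule 6), but S13 is never established.

Q7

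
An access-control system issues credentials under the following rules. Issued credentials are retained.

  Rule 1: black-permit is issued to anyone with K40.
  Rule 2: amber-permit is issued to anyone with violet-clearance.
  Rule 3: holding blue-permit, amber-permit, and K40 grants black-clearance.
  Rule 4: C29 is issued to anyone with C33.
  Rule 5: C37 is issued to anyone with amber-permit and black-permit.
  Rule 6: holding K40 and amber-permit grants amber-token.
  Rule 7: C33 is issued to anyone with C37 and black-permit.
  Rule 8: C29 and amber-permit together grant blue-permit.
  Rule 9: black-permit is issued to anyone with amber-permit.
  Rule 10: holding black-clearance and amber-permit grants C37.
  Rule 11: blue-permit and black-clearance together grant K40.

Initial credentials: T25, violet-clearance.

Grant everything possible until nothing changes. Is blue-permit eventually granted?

Yes

Holding violet-clearance grants amber-permit (Rule 2).
Holding amber-permit grants black-permit (Rule 9).
Holding amber-permit and black-permit grants C37 (Rule 5).
Holding C37 and black-permit grants C33 (Rule 7).
Holding C33 grants C29 (Rule 4).
Holding C29 and amber-permit grants blue-permit (Rule 8).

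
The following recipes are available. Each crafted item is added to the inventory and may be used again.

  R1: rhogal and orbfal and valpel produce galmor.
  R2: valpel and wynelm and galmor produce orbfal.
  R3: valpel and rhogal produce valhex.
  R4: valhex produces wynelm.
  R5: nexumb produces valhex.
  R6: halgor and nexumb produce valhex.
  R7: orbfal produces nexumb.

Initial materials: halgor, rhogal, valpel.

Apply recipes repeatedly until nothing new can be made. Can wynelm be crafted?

Yes

valpel and rhogal → valhex (R3).
valhex → wynelm (R4).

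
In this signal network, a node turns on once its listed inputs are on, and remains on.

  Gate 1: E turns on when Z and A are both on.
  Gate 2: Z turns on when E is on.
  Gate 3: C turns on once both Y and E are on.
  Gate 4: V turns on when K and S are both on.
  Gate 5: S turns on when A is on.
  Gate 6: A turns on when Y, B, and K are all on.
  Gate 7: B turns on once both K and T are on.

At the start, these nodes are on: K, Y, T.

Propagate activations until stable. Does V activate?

K and T are on, so B turns on (Gate 7).
Gate 6: Y, B, and K on → A on.
Gate 5: A on → S on.
K and S are on, so V turns on (Gate 4).

Yes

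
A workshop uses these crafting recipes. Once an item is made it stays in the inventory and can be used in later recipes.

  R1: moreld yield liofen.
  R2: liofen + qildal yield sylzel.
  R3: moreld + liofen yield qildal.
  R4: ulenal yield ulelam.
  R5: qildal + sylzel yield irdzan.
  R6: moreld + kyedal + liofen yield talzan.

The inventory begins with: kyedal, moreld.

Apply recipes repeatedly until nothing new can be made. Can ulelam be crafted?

ulelam would need ulenal (R4), but ulenal is never obtained.

No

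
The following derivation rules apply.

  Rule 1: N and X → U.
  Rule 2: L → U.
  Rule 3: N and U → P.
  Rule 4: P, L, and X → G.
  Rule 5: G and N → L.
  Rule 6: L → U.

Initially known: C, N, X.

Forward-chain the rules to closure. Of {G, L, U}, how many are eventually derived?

1

N and X hold, so U follows (Rule 1).
G would need P, L, and X (Rule 4), but L is never established.
L would need G and N (Rule 5), but G is never established.
U: reached.
Reached: U — 1 of the 3.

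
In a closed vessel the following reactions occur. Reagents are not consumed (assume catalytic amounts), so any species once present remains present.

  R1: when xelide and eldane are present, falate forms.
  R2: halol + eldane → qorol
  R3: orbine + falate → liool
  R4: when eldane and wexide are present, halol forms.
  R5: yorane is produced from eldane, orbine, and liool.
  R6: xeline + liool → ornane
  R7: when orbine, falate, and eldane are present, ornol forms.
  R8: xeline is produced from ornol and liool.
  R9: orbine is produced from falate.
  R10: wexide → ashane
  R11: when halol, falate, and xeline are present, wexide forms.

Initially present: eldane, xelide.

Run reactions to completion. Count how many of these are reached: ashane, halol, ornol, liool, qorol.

xelide and eldane present → falate forms (R1).
falate present → orbine forms (R9).
orbine, falate, and eldane present → ornol forms (R7).
orbine and falate present → liool forms (R3).
ashane would need wexide (R10), but wexide never forms.
halol would need eldane and wexide (R4), but wexide never forms.
ornol: reached.
liool: reached.
qorol would need halol and eldane (R2), but halol never forms.
Reached: ornol and liool — 2 of the 5.

2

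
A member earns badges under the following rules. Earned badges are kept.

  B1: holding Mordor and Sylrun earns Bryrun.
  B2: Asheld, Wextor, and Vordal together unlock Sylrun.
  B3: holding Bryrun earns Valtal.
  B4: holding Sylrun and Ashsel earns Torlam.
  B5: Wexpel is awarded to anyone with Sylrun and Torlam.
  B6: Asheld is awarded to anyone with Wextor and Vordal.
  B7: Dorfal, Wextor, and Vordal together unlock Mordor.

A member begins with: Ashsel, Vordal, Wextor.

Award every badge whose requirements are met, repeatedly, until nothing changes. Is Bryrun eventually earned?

No

Bryrun would need Mordor and Sylrun (B1), but Mordor is never earned.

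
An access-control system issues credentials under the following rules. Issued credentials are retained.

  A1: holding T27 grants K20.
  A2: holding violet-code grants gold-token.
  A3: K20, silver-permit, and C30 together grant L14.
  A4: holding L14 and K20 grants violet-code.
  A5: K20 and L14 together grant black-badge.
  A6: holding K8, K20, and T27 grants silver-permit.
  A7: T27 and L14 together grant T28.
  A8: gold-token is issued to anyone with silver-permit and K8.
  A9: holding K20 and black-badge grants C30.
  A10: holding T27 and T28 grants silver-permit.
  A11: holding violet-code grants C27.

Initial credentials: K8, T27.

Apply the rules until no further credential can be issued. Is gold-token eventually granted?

Holding T27 grants K20 (A1).
Holding K8, K20, and T27 grants silver-permit (A6).
Holding silver-permit and K8 grants gold-token (A8).

Yes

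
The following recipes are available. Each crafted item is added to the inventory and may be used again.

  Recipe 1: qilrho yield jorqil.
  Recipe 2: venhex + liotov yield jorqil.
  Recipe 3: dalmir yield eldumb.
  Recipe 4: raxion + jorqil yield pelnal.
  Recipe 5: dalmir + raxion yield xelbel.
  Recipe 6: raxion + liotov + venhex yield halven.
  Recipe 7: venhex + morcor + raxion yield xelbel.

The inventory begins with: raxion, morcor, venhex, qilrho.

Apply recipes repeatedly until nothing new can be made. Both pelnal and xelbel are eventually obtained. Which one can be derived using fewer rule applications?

xelbel

xelbel: venhex + morcor + raxion → xelbel (Recipe 7). [1 rule application]
pelnal: Using Recipe 1, qilrho makes jorqil. Using Recipe 4, raxion and jorqil make pelnal. [2 rule applications]
xelbel needs fewer.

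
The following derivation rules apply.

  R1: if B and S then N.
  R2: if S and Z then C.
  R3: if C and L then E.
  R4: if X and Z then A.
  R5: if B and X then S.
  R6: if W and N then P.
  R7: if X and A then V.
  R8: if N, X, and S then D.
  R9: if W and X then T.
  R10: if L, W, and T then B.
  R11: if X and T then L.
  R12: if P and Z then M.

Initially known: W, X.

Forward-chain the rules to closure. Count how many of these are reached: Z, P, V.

1

W and X hold, so T follows (R9).
From X and T, R11 gives L.
From L, W, and T, R10 gives B.
B and X hold, so S follows (R5).
From B and S, R1 gives N.
From W and N, R6 gives P.
No rule produces Z, and it is not given.
P: reached.
V would need X and A (R7), but A is never established.
Reached: P — 1 of the 3.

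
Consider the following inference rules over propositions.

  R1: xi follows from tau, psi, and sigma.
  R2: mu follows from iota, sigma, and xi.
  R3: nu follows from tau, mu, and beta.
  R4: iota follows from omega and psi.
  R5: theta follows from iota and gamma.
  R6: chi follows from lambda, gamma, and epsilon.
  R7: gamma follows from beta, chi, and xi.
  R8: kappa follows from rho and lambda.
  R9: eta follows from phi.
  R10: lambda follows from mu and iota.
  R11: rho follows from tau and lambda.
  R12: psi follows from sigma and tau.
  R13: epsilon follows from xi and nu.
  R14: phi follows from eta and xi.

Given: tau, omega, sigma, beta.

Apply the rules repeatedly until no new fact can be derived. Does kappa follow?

Yes

sigma and tau hold, so psi follows (R12).
tau, psi, and sigma hold, so xi follows (R1).
From omega and psi, R4 gives iota.
iota, sigma, and xi hold, so mu follows (R2).
mu and iota hold, so lambda follows (R10).
tau and lambda hold, so rho follows (R11).
rho and lambda hold, so kappa follows (R8).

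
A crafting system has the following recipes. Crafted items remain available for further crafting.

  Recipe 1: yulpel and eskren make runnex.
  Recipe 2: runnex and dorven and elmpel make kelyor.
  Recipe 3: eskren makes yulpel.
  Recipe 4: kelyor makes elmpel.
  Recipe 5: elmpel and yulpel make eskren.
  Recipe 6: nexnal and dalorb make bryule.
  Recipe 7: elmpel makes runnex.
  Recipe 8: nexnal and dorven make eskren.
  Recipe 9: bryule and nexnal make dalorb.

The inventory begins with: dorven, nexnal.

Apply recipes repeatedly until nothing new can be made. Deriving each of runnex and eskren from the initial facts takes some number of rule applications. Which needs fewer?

eskren

eskren: nexnal and dorven → eskren (Recipe 8). [1 rule application]
runnex: nexnal and dorven → eskren (Recipe 8). eskren → yulpel (Recipe 3). Using Recipe 1, yulpel and eskren make runnex. [3 rule applications]
eskren needs fewer.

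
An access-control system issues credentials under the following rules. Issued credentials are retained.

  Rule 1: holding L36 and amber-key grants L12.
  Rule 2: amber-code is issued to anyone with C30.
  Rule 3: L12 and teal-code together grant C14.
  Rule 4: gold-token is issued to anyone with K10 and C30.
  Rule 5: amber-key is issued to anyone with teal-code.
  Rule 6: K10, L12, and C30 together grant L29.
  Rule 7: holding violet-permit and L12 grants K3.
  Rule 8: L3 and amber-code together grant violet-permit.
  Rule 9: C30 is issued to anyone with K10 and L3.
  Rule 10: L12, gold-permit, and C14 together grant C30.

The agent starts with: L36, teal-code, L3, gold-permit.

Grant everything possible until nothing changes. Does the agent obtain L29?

L29 would need K10, L12, and C30 (Rule 6), but K10 is never granted.

No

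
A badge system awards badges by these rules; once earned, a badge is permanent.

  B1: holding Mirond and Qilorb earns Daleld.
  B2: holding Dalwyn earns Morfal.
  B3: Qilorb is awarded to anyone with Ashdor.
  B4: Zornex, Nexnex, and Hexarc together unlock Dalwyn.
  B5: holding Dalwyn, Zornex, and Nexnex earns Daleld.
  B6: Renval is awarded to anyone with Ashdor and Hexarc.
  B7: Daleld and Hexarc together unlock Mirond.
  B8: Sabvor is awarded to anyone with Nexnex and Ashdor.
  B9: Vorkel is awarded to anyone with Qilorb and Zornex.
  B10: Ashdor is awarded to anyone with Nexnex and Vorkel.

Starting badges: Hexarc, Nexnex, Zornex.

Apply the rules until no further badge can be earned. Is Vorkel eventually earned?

No

Vorkel would need Qilorb and Zornex (B9), but Qilorb is never earned.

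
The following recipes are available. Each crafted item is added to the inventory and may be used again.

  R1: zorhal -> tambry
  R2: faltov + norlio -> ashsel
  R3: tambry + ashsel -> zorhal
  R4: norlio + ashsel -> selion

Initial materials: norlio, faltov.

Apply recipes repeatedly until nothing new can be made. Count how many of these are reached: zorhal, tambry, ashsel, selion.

2

Using R2, faltov and norlio make ashsel.
norlio + ashsel -> selion (R4).
zorhal would need tambry and ashsel (R3), but tambry is never obtained.
tambry would need zorhal (R1), but zorhal is never obtained.
ashsel: reached.
selion: reached.
Reached: ashsel and selion — 2 of the 4.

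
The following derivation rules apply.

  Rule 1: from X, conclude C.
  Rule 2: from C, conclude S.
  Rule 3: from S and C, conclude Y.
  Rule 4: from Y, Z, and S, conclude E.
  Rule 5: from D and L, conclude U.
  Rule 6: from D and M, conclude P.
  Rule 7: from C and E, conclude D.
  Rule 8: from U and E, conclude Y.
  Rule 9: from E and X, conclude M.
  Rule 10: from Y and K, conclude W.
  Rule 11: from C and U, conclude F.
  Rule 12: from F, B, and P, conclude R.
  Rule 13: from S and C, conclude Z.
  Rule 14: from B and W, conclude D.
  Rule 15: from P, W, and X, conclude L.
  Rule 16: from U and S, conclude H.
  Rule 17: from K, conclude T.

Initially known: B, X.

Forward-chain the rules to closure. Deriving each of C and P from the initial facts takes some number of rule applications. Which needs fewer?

C

C: X holds, so C follows (Rule 1). [1 rule application]
P: From X, Rule 1 gives C. From C, Rule 2 gives S. From S and C, Rule 13 gives Z. S and C hold, so Y follows (Rule 3). Y, Z, and S hold, so E follows (Rule 4). E and X hold, so M follows (Rule 9). C and E hold, so D follows (Rule 7). D and M hold, so P follows (Rule 6). [8 rule applications]
C needs fewer.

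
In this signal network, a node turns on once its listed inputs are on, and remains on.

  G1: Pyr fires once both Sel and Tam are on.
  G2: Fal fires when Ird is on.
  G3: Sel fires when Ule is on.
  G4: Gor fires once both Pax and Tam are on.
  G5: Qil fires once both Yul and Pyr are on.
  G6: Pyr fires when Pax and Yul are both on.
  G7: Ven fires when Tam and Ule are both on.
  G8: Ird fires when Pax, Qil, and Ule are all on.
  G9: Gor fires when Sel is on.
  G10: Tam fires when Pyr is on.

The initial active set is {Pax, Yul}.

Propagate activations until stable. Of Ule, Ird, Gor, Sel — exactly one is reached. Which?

Gor

Pax and Yul are on, so Pyr fires (G6).
Pyr is on, so Tam fires (G10).
Pax and Tam are on, so Gor fires (G4).
Sel would need Ule (G3), but Ule never turns on. Ird would need Pax, Qil, and Ule (G8), but Ule never turns on. No rule produces Ule, and it is not given.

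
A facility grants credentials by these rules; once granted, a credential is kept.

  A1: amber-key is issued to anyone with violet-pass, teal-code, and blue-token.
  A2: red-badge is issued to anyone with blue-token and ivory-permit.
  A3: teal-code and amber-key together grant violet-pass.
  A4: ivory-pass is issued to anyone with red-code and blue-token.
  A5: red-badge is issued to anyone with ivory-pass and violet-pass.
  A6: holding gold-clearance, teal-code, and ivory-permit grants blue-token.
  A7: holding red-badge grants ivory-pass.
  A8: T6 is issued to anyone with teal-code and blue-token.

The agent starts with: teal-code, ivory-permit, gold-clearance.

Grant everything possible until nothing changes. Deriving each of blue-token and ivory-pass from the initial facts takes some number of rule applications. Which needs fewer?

blue-token

blue-token: Holding gold-clearance, teal-code, and ivory-permit grants blue-token (A6). [1 rule application]
ivory-pass: Holding gold-clearance, teal-code, and ivory-permit grants blue-token (A6). Holding blue-token and ivory-permit grants red-badge (A2). Holding red-badge grants ivory-pass (A7). [3 rule applications]
blue-token needs fewer.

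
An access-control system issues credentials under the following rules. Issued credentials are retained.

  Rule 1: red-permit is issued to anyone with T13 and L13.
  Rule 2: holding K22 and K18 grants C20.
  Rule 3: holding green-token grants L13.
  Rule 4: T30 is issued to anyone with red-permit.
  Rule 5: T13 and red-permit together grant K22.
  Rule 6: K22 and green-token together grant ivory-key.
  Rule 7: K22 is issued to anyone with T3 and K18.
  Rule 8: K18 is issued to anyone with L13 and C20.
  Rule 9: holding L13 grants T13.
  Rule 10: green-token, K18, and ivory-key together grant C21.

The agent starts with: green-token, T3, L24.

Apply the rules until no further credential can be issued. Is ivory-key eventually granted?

Yes

Holding green-token grants L13 (Rule 3).
Holding L13 grants T13 (Rule 9).
Holding T13 and L13 grants red-permit (Rule 1).
Holding T13 and red-permit grants K22 (Rule 5).
Holding K22 and green-token grants ivory-key (Rule 6).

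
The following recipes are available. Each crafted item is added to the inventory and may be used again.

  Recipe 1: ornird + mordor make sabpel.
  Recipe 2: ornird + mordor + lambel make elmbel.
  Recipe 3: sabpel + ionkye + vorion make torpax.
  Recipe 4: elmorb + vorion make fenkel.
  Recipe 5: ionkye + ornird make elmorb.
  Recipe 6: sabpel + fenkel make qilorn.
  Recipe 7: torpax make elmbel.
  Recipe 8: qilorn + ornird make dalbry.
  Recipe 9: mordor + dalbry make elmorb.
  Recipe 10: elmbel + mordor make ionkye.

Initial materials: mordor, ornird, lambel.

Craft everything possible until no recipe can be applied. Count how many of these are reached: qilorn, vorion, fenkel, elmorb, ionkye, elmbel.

ornird + mordor + lambel → elmbel (Recipe 2).
Using Recipe 10, elmbel and mordor make ionkye.
Using Recipe 5, ionkye and ornird make elmorb.
qilorn would need sabpel and fenkel (Recipe 6), but fenkel is never obtained.
No rule produces vorion, and it is not given.
fenkel would need elmorb and vorion (Recipe 4), but vorion is never obtained.
elmorb: reached.
ionkye: reached.
elmbel: reached.
Reached: elmorb, ionkye, and elmbel — 3 of the 6.

3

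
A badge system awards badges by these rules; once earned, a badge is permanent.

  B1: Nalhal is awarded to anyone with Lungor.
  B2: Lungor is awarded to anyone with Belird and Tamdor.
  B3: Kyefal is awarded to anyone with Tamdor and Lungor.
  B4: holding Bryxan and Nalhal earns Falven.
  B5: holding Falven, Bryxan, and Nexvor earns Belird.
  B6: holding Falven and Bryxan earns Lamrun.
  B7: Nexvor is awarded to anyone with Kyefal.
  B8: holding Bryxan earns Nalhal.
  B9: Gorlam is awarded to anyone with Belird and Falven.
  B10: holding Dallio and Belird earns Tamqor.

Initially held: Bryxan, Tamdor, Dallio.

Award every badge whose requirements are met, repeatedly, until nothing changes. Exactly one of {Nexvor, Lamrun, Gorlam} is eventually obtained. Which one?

Lamrun

With Bryxan, Nalhal is earned (B8).
With Bryxan and Nalhal, Falven is earned (B4).
With Falven and Bryxan, Lamrun is earned (B6).
Nexvor would need Kyefal (B7), but Kyefal is never earned. Gorlam would need Belird and Falven (B9), but Belird is never earned.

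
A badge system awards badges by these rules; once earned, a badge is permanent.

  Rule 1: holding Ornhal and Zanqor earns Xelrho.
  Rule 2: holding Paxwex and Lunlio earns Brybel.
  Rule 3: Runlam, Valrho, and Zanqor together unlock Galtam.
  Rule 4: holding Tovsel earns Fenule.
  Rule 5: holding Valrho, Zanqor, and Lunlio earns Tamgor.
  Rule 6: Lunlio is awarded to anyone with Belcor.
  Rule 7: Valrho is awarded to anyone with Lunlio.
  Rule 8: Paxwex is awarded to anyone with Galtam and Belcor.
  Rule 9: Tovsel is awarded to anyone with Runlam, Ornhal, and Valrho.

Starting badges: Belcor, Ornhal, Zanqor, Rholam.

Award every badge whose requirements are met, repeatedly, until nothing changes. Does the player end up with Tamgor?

With Belcor, Lunlio is earned (Rule 6).
With Lunlio, Valrho is earned (Rule 7).
With Valrho, Zanqor, and Lunlio, Tamgor is earned (Rule 5).

Yes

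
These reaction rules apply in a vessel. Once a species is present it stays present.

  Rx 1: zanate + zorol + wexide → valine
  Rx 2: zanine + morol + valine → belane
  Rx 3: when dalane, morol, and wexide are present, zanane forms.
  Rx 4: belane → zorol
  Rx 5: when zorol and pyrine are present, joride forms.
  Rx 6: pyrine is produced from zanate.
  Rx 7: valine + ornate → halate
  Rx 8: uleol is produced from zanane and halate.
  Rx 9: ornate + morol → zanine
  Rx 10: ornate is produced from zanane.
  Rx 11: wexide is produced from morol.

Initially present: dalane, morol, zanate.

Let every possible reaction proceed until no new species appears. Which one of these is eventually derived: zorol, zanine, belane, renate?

morol present → wexide forms (Rx 11).
dalane, morol, and wexide present → zanane forms (Rx 3).
zanane present → ornate forms (Rx 10).
ornate and morol present → zanine forms (Rx 9).
zorol would need belane (Rx 4), but belane never forms. belane would need zanine, morol, and valine (Rx 2), but valine never forms. No rule produces renate, and it is not given.

zanine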